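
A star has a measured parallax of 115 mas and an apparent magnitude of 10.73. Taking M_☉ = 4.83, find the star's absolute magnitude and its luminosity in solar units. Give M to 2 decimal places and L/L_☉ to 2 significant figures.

M ≈ 11.03; L/L_☉ ≈ 3.3×10^-3

d = 1/p = 1000/115 mas = 8.696 pc
M = m − 5 log₁₀ d + 5 = 10.73 − 5·0.9393 + 5 = 11.033
M − M_☉ = 11.033 − 4.83 = 6.203
L/L_☉ = 10^(−0.4 × 6.203) = 3.301×10^-3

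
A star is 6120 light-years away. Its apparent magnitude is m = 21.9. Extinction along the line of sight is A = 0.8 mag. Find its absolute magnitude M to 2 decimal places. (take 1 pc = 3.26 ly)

d = 6120 ly / 3.26 = 1877 pc
5 log₁₀(d/10 pc) = 5 log₁₀(1877) − 5 = 11.368
M = m − 5 log₁₀(d/10) − A = 21.9 − 11.368 − 0.8 = 9.732

M ≈ 9.73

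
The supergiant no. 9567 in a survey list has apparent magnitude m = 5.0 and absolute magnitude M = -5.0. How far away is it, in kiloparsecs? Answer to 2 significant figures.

d ≈ 1.0 kpc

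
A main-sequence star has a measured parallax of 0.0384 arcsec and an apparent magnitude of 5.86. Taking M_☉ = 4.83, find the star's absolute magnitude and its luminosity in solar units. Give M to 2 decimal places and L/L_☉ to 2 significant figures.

M ≈ 3.78; L/L_☉ ≈ 2.6

d = 1/p = 1/0.0384″ = 26.04 pc
M = m − 5 log₁₀ d + 5 = 5.86 − 5·1.4157 + 5 = 3.782
M − M_☉ = 3.782 − 4.83 = -1.048
L/L_☉ = 10^(−0.4 × -1.048) = 2.626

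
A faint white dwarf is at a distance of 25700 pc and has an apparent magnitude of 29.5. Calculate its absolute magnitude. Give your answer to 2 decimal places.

5 log₁₀(d/10 pc) = 5 log₁₀(25700) − 5 = 17.050
M = m − 5 log₁₀(d/10) = 29.5 − 17.050 = 12.450

M ≈ 12.45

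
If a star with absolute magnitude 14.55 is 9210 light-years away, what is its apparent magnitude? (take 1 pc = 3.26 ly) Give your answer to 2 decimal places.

m ≈ 26.81

d = 9210 ly / 3.26 = 2825 pc
m = M + 5 log₁₀ d − 5 = 14.55 + 5·3.4510 − 5 = 26.805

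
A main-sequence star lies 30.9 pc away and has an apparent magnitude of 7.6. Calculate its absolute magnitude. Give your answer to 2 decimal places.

M ≈ 5.15

5 log₁₀(d/10 pc) = 5 log₁₀(30.90) − 5 = 2.450
M = m − 5 log₁₀(d/10) = 7.6 − 2.450 = 5.150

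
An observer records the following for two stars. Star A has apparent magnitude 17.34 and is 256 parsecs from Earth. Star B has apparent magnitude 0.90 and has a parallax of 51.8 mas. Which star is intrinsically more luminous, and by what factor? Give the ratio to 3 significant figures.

Star A: M = m − 5 log₁₀ d + 5 = 17.34 − 5·2.4082 + 5 = 10.299
Star B: p = 51.8 mas = 0.0518″ → d = 1/p = 19.31 pc
Star B: M = m − 5 log₁₀ d + 5 = 0.90 − 5·1.2857 + 5 = -0.528
ΔM = M_A − M_B = 10.299 − (-0.528) = 10.827; smaller M is more luminous → Star B.
L ratio = 10^(0.4 |ΔM|) = 10^4.331 = 21420

Star B is more luminous, by a factor of 21400.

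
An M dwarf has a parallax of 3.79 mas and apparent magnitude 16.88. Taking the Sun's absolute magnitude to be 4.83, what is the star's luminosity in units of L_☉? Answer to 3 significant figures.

L/L_☉ ≈ 0.0105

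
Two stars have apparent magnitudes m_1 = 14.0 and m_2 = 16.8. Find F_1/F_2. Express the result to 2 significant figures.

F_1/F_2 ≈ 13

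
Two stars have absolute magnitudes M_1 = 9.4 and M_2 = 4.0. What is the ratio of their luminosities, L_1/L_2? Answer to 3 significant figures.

L_1/L_2 ≈ 6.92×10^-3

ΔM = M_1 − M_2 = 5.4
L_1/L_2 = 10^(−0.4 ΔM) = 10^-2.160 = 6.918×10^-3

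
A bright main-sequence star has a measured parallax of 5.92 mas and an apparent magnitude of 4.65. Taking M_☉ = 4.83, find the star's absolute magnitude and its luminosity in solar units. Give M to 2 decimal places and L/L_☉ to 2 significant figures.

M ≈ -1.49; L/L_☉ ≈ 340

d = 1/p = 1000/5.92 mas = 168.9 pc
M = m − 5 log₁₀ d + 5 = 4.65 − 5·2.2277 + 5 = -1.488
M − M_☉ = -1.488 − 4.83 = -6.318
L/L_☉ = 10^(−0.4 × -6.318) = 336.8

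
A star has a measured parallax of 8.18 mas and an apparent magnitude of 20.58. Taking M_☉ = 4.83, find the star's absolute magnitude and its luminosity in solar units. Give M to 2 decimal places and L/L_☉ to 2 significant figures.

d = 1/p = 1000/8.18 mas = 122.2 pc
M = m − 5 log₁₀ d + 5 = 20.58 − 5·2.0872 + 5 = 15.144
M − M_☉ = 15.144 − 4.83 = 10.314
L/L_☉ = 10^(−0.4 × 10.314) = 7.490×10^-5

M ≈ 15.14; L/L_☉ ≈ 7.5×10^-5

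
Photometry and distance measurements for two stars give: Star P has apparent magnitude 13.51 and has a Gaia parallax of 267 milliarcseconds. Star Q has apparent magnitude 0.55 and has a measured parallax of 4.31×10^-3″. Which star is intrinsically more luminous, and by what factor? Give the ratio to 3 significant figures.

Star Q is more luminous, by a factor of 5.86×10^8.

Star P: p = 267 mas = 0.267″ → d = 1/p = 3.745 pc
Star P: M = m − 5 log₁₀ d + 5 = 13.51 − 5·0.5735 + 5 = 15.643
Star Q: d = 1/p = 1/4.31×10^-3″ = 232.0 pc
Star Q: M = m − 5 log₁₀ d + 5 = 0.55 − 5·2.3655 + 5 = -6.278
ΔM = M_P − M_Q = 15.643 − (-6.278) = 21.920; smaller M is more luminous → Star Q.
L ratio = 10^(0.4 |ΔM|) = 10^8.768 = 5.862×10^8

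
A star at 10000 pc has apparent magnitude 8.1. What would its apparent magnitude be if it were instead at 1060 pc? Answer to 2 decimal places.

m ≈ 3.23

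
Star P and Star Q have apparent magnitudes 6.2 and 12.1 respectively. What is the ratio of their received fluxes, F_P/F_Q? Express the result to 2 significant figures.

F_P/F_Q ≈ 230

Magnitude difference = -5.9
Flux ratio = 10^(−0.4 Δm) = 10^(−0.4 × -5.9) = 10^2.360 = 229.1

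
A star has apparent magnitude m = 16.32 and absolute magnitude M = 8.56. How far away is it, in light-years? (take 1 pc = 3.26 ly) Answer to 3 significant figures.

μ = m − M = 7.760
m − M = 5 log₁₀ d − 5
log₁₀ d = (m − M)/5 + 1 = 2.5520
d = 10^2.5520 = 356.5 pc
= 1162 ly

d ≈ 1160 ly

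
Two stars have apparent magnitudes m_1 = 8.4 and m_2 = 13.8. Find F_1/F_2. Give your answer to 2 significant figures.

Magnitude difference = -5.4
Flux ratio = 10^(−0.4 Δm) = 10^(−0.4 × -5.4) = 10^2.160 = 144.5

F_1/F_2 ≈ 140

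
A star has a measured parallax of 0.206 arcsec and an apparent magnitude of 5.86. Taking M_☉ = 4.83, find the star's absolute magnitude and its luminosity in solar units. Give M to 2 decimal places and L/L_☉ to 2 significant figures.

M ≈ 7.43; L/L_☉ ≈ 0.091

d = 1/p = 1/0.206″ = 4.854 pc
M = m − 5 log₁₀ d + 5 = 5.86 − 5·0.6861 + 5 = 7.429
M − M_☉ = 7.429 − 4.83 = 2.599
L/L_☉ = 10^(−0.4 × 2.599) = 0.09126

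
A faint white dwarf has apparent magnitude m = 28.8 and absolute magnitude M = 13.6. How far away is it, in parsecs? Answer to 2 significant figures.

d ≈ 11000 pc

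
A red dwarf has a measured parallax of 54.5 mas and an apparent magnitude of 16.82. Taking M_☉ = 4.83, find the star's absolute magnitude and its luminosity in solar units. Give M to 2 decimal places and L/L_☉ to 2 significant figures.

d = 1/p = 1000/54.5 mas = 18.35 pc
M = m − 5 log₁₀ d + 5 = 16.82 − 5·1.2636 + 5 = 15.502
M − M_☉ = 15.502 − 4.83 = 10.672
L/L_☉ = 10^(−0.4 × 10.672) = 5.385×10^-5

M ≈ 15.50; L/L_☉ ≈ 5.4×10^-5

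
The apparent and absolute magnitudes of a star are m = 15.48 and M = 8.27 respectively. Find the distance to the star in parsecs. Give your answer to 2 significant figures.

d ≈ 280 pc

Distance modulus: m − M = 15.48 − (8.27) = 7.210
m − M = 5 log₁₀ d − 5
log₁₀ d = (m − M)/5 + 1 = 2.4420
d = 10^2.4420 = 276.7 pc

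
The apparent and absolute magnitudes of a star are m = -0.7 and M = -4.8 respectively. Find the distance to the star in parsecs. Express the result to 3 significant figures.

d ≈ 66.1 pc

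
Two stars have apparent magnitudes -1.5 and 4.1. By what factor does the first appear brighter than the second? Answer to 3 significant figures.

Magnitude difference = -5.6
Flux ratio = 10^(−0.4 Δm) = 10^(−0.4 × -5.6) = 10^2.240 = 173.8

174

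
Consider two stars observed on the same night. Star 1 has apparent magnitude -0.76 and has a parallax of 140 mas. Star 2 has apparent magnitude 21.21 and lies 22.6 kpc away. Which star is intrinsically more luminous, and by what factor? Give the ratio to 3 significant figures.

Star 1: p = 140 mas = 0.140″ → d = 1/p = 7.143 pc
Star 1: M = m − 5 log₁₀ d + 5 = -0.76 − 5·0.8539 + 5 = -0.029
Star 2: d = 22.6 kpc = 22600 pc
Star 2: M = m − 5 log₁₀ d + 5 = 21.21 − 5·4.3541 + 5 = 4.439
ΔM = M_1 − M_2 = -0.029 − (4.439) = -4.469; smaller M is more luminous → Star 1.
L ratio = 10^(0.4 |ΔM|) = 10^1.788 = 61.31

Star 1 is more luminous, by a factor of 61.3.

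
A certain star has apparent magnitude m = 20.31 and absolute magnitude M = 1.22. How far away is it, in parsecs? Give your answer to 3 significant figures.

μ = m − M = 19.090
m − M = 5 log₁₀ d − 5
log₁₀ d = (m − M)/5 + 1 = 4.8180
d = 10^4.8180 = 65770 pc

d ≈ 65800 pc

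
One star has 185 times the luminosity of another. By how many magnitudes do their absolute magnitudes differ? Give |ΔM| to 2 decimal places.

|ΔM| ≈ 5.67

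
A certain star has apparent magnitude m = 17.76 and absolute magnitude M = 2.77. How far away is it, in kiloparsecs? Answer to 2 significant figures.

Distance modulus: m − M = 17.76 − (2.77) = 14.990
m − M = 5 log₁₀ d − 5
log₁₀ d = (m − M)/5 + 1 = 3.9980
d = 10^3.9980 = 9954 pc
= 9.954 kpc

d ≈ 10 kpc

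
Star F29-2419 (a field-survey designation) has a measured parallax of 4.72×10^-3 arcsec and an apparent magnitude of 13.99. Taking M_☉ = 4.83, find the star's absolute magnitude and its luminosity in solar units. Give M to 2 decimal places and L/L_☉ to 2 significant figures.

M ≈ 7.36; L/L_☉ ≈ 0.097

d = 1/p = 1/4.72×10^-3″ = 211.9 pc
M = m − 5 log₁₀ d + 5 = 13.99 − 5·2.3261 + 5 = 7.360
M − M_☉ = 7.360 − 4.83 = 2.530
L/L_☉ = 10^(−0.4 × 2.530) = 0.09730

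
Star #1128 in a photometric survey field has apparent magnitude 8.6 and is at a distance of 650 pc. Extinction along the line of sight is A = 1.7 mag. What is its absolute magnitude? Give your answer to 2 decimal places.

M ≈ -2.16

5 log₁₀(d/10 pc) = 5 log₁₀(650.0) − 5 = 9.065
M = m − 5 log₁₀(d/10) − A = 8.6 − 9.065 − 1.7 = -2.165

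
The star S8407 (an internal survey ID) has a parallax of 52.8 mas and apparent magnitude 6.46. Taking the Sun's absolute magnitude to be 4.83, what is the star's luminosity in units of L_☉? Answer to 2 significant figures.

L/L_☉ ≈ 0.80

d = 1/p = 1000/52.8 mas = 18.94 pc
M = m − 5 log₁₀ d + 5 = 6.46 − 5·1.2774 + 5 = 5.073
M − M_☉ = 5.073 − 4.83 = 0.243
L/L_☉ = 10^(−0.4 × 0.243) = 0.7993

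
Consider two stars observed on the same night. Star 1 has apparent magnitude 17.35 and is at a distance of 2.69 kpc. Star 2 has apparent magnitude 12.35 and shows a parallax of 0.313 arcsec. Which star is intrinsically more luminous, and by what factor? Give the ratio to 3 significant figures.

Star 1: d = 2.69 kpc = 2690 pc
Star 1: M = m − 5 log₁₀ d + 5 = 17.35 − 5·3.4298 + 5 = 5.201
Star 2: d = 1/p = 1/0.313″ = 3.195 pc
Star 2: M = m − 5 log₁₀ d + 5 = 12.35 − 5·0.5045 + 5 = 14.828
ΔM = M_1 − M_2 = 5.201 − (14.828) = -9.626; smaller M is more luminous → Star 1.
L ratio = 10^(0.4 |ΔM|) = 10^3.851 = 7089

Star 1 is more luminous, by a factor of 7090.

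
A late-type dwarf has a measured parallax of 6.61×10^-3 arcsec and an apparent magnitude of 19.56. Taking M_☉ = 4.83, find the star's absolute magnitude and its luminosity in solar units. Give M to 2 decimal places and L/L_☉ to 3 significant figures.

M ≈ 13.66; L/L_☉ ≈ 2.93×10^-4

d = 1/p = 1/6.61×10^-3″ = 151.3 pc
M = m − 5 log₁₀ d + 5 = 19.56 − 5·2.1798 + 5 = 13.661
M − M_☉ = 13.661 − 4.83 = 8.831
L/L_☉ = 10^(−0.4 × 8.831) = 2.935×10^-4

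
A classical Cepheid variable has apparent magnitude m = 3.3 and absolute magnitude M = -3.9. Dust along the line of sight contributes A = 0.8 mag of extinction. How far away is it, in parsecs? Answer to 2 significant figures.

m − M = 5 log₁₀(d/10 pc) + A  ⇒  3.3 − (-3.9) − 0.8 = 5 log₁₀(d/10)
6.400 = 5 log₁₀(d/10)
log₁₀ d = (m − M − A)/5 + 1 = 2.2800
d = 10^2.2800 = 190.5 pc

d ≈ 190 pc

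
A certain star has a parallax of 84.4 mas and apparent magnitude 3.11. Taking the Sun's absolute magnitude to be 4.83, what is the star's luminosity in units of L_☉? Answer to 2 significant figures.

L/L_☉ ≈ 6.8

d = 1/p = 1000/84.4 mas = 11.85 pc
M = m − 5 log₁₀ d + 5 = 3.11 − 5·1.0737 + 5 = 2.742
M − M_☉ = 2.742 − 4.83 = -2.088
L/L_☉ = 10^(−0.4 × -2.088) = 6.844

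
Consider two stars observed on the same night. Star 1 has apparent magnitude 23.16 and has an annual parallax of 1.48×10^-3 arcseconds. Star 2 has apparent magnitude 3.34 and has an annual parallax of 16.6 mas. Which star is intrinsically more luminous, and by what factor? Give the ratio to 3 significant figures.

Star 2 is more luminous, by a factor of 673000.

Star 1: d = 1/p = 1/1.48×10^-3″ = 675.7 pc
Star 1: M = m − 5 log₁₀ d + 5 = 23.16 − 5·2.8297 + 5 = 14.011
Star 2: p = 16.6 mas = 0.0166″ → d = 1/p = 60.24 pc
Star 2: M = m − 5 log₁₀ d + 5 = 3.34 − 5·1.7799 + 5 = -0.559
ΔM = M_1 − M_2 = 14.011 − (-0.559) = 14.571; smaller M is more luminous → Star 2.
L ratio = 10^(0.4 |ΔM|) = 10^5.828 = 673500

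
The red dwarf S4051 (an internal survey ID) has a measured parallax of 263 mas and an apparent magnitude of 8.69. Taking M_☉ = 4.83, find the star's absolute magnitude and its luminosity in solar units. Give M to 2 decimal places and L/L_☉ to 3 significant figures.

M ≈ 10.79; L/L_☉ ≈ 4.13×10^-3

d = 1/p = 1000/263 mas = 3.802 pc
M = m − 5 log₁₀ d + 5 = 8.69 − 5·0.5800 + 5 = 10.790
M − M_☉ = 10.790 − 4.83 = 5.960
L/L_☉ = 10^(−0.4 × 5.960) = 4.131×10^-3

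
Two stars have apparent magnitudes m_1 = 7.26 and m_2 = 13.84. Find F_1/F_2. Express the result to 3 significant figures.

Δm = 7.26 − (13.84) = -6.58
Flux ratio = 10^(−0.4 Δm) = 10^(−0.4 × -6.58) = 10^2.632 = 428.5

F_1/F_2 ≈ 429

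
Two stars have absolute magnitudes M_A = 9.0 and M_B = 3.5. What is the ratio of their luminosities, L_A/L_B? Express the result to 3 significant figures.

L_A/L_B ≈ 6.31×10^-3

ΔM = M_A − M_B = 5.5
L_A/L_B = 10^(−0.4 ΔM) = 10^-2.200 = 6.310×10^-3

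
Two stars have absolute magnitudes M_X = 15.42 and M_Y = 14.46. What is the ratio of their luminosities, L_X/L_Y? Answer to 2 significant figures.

L_X/L_Y ≈ 0.41

ΔM = M_X − M_Y = 0.96
L_X/L_Y = 10^(−0.4 ΔM) = 10^-0.384 = 0.4130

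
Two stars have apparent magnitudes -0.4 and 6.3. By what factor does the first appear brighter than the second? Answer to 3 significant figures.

Δm = -0.4 − (6.3) = -6.7
Flux ratio = 10^(−0.4 Δm) = 10^(−0.4 × -6.7) = 10^2.680 = 478.6

479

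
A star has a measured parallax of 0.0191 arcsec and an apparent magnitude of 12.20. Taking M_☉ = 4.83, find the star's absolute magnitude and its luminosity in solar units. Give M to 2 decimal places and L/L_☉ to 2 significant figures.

M ≈ 8.61; L/L_☉ ≈ 0.031

d = 1/p = 1/0.0191″ = 52.36 pc
M = m − 5 log₁₀ d + 5 = 12.20 − 5·1.7190 + 5 = 8.605
M − M_☉ = 8.605 − 4.83 = 3.775
L/L_☉ = 10^(−0.4 × 3.775) = 0.03090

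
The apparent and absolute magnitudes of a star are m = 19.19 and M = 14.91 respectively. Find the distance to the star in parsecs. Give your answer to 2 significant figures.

d ≈ 72 pc

μ = m − M = 4.280
m − M = 5 log₁₀ d − 5
log₁₀ d = (m − M)/5 + 1 = 1.8560
d = 10^1.8560 = 71.78 pc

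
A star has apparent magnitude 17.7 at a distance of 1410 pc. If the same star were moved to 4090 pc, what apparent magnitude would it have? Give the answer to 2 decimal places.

m ≈ 20.01

Flux ∝ 1/d², so Δm = 5 log₁₀(d₂/d₁) = 5 log₁₀(4090/1410) = 2.313
m₂ = m₁ + Δm = 17.7 + (2.313) = 20.013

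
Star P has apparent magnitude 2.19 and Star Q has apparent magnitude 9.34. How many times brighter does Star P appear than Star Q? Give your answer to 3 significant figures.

Magnitude difference = -7.15
Flux ratio = 10^(−0.4 Δm) = 10^(−0.4 × -7.15) = 10^2.860 = 724.4

724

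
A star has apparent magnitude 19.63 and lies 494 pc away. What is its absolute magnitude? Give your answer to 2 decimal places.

5 log₁₀(d/10 pc) = 5 log₁₀(494.0) − 5 = 8.469
M = m − 5 log₁₀(d/10) = 19.63 − 8.469 = 11.161

M ≈ 11.16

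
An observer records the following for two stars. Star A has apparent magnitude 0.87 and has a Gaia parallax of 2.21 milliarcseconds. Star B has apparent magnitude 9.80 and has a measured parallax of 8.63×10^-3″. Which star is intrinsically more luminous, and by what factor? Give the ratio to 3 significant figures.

Star A is more luminous, by a factor of 56900.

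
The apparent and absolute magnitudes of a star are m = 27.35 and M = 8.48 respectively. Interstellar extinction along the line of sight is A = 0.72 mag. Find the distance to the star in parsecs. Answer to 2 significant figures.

d ≈ 43000 pc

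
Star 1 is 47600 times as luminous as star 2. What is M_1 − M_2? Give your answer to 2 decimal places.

Pogson: ΔM = −2.5 log₁₀(ratio) = −2.5 log₁₀(47600) = −2.5 × 4.6776 = -11.694
Star 1 is brighter, so it has the smaller magnitude: the difference is negative.

M_1 − M_2 ≈ -11.69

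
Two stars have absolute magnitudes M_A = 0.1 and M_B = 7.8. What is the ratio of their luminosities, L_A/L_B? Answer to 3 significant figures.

L_A/L_B ≈ 1200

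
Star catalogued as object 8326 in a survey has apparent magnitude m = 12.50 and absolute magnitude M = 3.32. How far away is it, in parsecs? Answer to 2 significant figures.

d ≈ 690 pc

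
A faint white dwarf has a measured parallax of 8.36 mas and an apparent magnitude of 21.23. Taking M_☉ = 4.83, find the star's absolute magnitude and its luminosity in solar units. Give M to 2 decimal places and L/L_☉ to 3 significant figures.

M ≈ 15.84; L/L_☉ ≈ 3.94×10^-5

d = 1/p = 1000/8.36 mas = 119.6 pc
M = m − 5 log₁₀ d + 5 = 21.23 − 5·2.0778 + 5 = 15.841
M − M_☉ = 15.841 − 4.83 = 11.011
L/L_☉ = 10^(−0.4 × 11.011) = 3.941×10^-5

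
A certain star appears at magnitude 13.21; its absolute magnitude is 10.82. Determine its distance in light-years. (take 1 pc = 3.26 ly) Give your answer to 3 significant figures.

Distance modulus: m − M = 13.21 − (10.82) = 2.390
m − M = 5 log₁₀ d − 5
log₁₀ d = (m − M)/5 + 1 = 1.4780
d = 10^1.4780 = 30.06 pc
= 98.00 ly

d ≈ 98.0 ly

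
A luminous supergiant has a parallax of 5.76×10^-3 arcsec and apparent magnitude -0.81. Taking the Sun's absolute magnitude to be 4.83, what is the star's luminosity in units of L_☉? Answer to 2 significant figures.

L/L_☉ ≈ 54000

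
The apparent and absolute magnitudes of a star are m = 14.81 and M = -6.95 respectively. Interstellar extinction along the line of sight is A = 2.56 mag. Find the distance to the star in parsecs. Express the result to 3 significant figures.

d ≈ 69200 pc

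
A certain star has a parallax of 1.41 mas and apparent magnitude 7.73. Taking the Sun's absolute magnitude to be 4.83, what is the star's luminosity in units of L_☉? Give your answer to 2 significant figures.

d = 1/p = 1000/1.41 mas = 709.2 pc
M = m − 5 log₁₀ d + 5 = 7.73 − 5·2.8508 + 5 = -1.524
M − M_☉ = -1.524 − 4.83 = -6.354
L/L_☉ = 10^(−0.4 × -6.354) = 348.0

L/L_☉ ≈ 350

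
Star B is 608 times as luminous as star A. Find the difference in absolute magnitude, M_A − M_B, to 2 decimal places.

Pogson: ΔM = −2.5 log₁₀(ratio) = −2.5 log₁₀(608) = −2.5 × 2.7839 = -6.960
Star B is brighter so has the smaller magnitude: M_A − M_B is positive.

M_A − M_B ≈ 6.96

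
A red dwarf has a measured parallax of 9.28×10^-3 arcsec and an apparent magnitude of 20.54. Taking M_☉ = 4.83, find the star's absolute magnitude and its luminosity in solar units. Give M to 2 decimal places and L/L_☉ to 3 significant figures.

d = 1/p = 1/9.28×10^-3″ = 107.8 pc
M = m − 5 log₁₀ d + 5 = 20.54 − 5·2.0325 + 5 = 15.378
M − M_☉ = 15.378 − 4.83 = 10.548
L/L_☉ = 10^(−0.4 × 10.548) = 6.038×10^-5

M ≈ 15.38; L/L_☉ ≈ 6.04×10^-5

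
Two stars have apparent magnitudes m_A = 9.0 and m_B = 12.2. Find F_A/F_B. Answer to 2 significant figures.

Δm = 9.0 − (12.2) = -3.2
Flux ratio = 10^(−0.4 Δm) = 10^(−0.4 × -3.2) = 10^1.280 = 19.05

F_A/F_B ≈ 19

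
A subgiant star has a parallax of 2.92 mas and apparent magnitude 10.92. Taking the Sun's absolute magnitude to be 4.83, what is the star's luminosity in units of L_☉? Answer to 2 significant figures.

d = 1/p = 1000/2.92 mas = 342.5 pc
M = m − 5 log₁₀ d + 5 = 10.92 − 5·2.5346 + 5 = 3.247
M − M_☉ = 3.247 − 4.83 = -1.583
L/L_☉ = 10^(−0.4 × -1.583) = 4.298

L/L_☉ ≈ 4.3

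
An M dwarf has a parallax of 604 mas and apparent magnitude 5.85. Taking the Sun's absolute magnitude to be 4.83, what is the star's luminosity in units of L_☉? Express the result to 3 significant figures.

L/L_☉ ≈ 0.0107

d = 1/p = 1000/604 mas = 1.656 pc
M = m − 5 log₁₀ d + 5 = 5.85 − 5·0.2190 + 5 = 9.755
M − M_☉ = 9.755 − 4.83 = 4.925
L/L_☉ = 10^(−0.4 × 4.925) = 0.01071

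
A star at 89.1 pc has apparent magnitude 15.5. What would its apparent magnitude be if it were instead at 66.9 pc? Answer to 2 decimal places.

m ≈ 14.88

Flux ∝ 1/d², so Δm = 5 log₁₀(d₂/d₁) = 5 log₁₀(66.9/89.1) = -0.622
m₂ = m₁ + Δm = 15.5 + (-0.622) = 14.878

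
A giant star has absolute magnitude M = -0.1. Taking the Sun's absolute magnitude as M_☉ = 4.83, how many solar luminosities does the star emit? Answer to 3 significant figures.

M − M_☉ = -0.1 − 4.83 = -4.930
L/L_☉ = 10^(−0.4 (M − M_☉)) = 10^1.972 = 93.76

L/L_☉ ≈ 93.8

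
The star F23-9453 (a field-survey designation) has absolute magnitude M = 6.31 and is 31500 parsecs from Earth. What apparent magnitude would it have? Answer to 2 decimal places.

m = M + 5 log₁₀ d − 5 = 6.31 + 5·4.4983 − 5 = 23.802

m ≈ 23.80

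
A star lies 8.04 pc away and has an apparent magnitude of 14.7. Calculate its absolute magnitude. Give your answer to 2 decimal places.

M ≈ 15.17

5 log₁₀(d/10 pc) = 5 log₁₀(8.040) − 5 = -0.474
M = m − 5 log₁₀(d/10) = 14.7 + 0.474 = 15.174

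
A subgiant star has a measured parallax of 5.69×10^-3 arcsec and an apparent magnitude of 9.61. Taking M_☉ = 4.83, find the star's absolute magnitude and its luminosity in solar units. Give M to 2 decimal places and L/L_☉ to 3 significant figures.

M ≈ 3.39; L/L_☉ ≈ 3.78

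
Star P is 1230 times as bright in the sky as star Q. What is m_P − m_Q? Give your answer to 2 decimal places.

m_P − m_Q ≈ -7.72

Pogson: Δm = −2.5 log₁₀(ratio) = −2.5 log₁₀(1230) = −2.5 × 3.0899 = -7.725
Star P is brighter, so it has the smaller magnitude: the difference is negative.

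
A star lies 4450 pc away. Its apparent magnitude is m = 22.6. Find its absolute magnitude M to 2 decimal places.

5 log₁₀(d/10 pc) = 5 log₁₀(4450) − 5 = 13.242
M = m − 5 log₁₀(d/10) = 22.6 − 13.242 = 9.358

M ≈ 9.36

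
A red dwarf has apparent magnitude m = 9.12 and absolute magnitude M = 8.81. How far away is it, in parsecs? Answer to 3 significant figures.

d ≈ 11.5 pc

μ = m − M = 0.310
m − M = 5 log₁₀ d − 5
log₁₀ d = (m − M)/5 + 1 = 1.0620
d = 10^1.0620 = 11.53 pc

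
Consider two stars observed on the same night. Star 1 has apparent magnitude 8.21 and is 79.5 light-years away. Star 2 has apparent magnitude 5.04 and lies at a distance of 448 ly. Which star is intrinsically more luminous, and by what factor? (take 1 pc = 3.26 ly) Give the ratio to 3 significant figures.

Star 1: d = 79.5 ly / 3.26 = 24.39 pc
Star 1: M = m − 5 log₁₀ d + 5 = 8.21 − 5·1.3871 + 5 = 6.274
Star 2: d = 448 ly / 3.26 = 137.4 pc
Star 2: M = m − 5 log₁₀ d + 5 = 5.04 − 5·2.1381 + 5 = -0.650
ΔM = M_1 − M_2 = 6.274 − (-0.650) = 6.925; smaller M is more luminous → Star 2.
L ratio = 10^(0.4 |ΔM|) = 10^2.770 = 588.6

Star 2 is more luminous, by a factor of 589.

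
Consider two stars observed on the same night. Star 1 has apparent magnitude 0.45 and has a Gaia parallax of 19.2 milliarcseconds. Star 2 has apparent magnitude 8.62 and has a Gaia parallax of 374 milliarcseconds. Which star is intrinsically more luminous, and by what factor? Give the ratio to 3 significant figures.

Star 1 is more luminous, by a factor of 703000.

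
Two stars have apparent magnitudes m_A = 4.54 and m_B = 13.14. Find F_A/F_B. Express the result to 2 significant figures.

F_A/F_B ≈ 2800

Δm = 4.54 − (13.14) = -8.60
Flux ratio = 10^(−0.4 Δm) = 10^(−0.4 × -8.60) = 10^3.440 = 2754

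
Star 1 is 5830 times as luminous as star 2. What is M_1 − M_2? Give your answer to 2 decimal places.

M_1 − M_2 ≈ -9.41

Pogson: ΔM = −2.5 log₁₀(ratio) = −2.5 log₁₀(5830) = −2.5 × 3.7657 = -9.414
Star 1 is brighter, so it has the smaller magnitude: the difference is negative.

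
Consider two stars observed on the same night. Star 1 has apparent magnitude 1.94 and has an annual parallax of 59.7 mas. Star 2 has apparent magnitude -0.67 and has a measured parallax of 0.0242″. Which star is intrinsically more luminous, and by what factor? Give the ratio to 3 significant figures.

Star 2 is more luminous, by a factor of 67.3.

Star 1: p = 59.7 mas = 0.0597″ → d = 1/p = 16.75 pc
Star 1: M = m − 5 log₁₀ d + 5 = 1.94 − 5·1.2240 + 5 = 0.820
Star 2: d = 1/p = 1/0.0242″ = 41.32 pc
Star 2: M = m − 5 log₁₀ d + 5 = -0.67 − 5·1.6162 + 5 = -3.751
ΔM = M_1 − M_2 = 0.820 − (-3.751) = 4.571; smaller M is more luminous → Star 2.
L ratio = 10^(0.4 |ΔM|) = 10^1.828 = 67.35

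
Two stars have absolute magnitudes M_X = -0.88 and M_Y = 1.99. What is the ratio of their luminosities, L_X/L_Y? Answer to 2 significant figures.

ΔM = M_X − M_Y = -2.87
L_X/L_Y = 10^(−0.4 ΔM) = 10^1.148 = 14.06

L_X/L_Y ≈ 14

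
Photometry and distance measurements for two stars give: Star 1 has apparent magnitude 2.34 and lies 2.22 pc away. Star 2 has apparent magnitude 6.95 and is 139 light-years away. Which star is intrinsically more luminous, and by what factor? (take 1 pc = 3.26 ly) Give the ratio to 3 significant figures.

Star 1: M = m − 5 log₁₀ d + 5 = 2.34 − 5·0.3464 + 5 = 5.608
Star 2: d = 139 ly / 3.26 = 42.64 pc
Star 2: M = m − 5 log₁₀ d + 5 = 6.95 − 5·1.6298 + 5 = 3.801
ΔM = M_1 − M_2 = 5.608 − (3.801) = 1.807; smaller M is more luminous → Star 2.
L ratio = 10^(0.4 |ΔM|) = 10^0.723 = 5.283

Star 2 is more luminous, by a factor of 5.28.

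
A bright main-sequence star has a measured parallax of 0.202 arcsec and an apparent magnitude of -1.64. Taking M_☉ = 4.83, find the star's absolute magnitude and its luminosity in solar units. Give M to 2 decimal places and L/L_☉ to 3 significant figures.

d = 1/p = 1/0.202″ = 4.950 pc
M = m − 5 log₁₀ d + 5 = -1.64 − 5·0.6946 + 5 = -0.113
M − M_☉ = -0.113 − 4.83 = -4.943
L/L_☉ = 10^(−0.4 × -4.943) = 94.91

M ≈ -0.11; L/L_☉ ≈ 94.9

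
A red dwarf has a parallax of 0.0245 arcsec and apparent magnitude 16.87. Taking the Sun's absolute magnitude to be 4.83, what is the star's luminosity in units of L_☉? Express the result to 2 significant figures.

L/L_☉ ≈ 2.5×10^-4

d = 1/p = 1/0.0245″ = 40.82 pc
M = m − 5 log₁₀ d + 5 = 16.87 − 5·1.6108 + 5 = 13.816
M − M_☉ = 13.816 − 4.83 = 8.986
L/L_☉ = 10^(−0.4 × 8.986) = 2.545×10^-4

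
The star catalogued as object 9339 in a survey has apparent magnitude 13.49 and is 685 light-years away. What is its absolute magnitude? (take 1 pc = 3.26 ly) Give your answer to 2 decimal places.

M ≈ 6.88

d = 685 ly / 3.26 = 210.1 pc
5 log₁₀(d/10 pc) = 5 log₁₀(210.1) − 5 = 6.612
M = m − 5 log₁₀(d/10) = 13.49 − 6.612 = 6.878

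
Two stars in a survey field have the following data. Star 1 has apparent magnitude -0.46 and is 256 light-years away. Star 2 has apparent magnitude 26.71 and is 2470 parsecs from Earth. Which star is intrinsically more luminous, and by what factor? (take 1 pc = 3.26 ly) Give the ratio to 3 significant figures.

Star 1 is more luminous, by a factor of 7.46×10^7.

Star 1: d = 256 ly / 3.26 = 78.53 pc
Star 1: M = m − 5 log₁₀ d + 5 = -0.46 − 5·1.8950 + 5 = -4.935
Star 2: M = m − 5 log₁₀ d + 5 = 26.71 − 5·3.3927 + 5 = 14.747
ΔM = M_1 − M_2 = -4.935 − (14.747) = -19.682; smaller M is more luminous → Star 1.
L ratio = 10^(0.4 |ΔM|) = 10^7.873 = 7.458×10^7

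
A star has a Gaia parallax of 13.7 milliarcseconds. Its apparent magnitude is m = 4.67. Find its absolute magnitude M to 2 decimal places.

M ≈ 0.35

p = 13.7 mas = 0.0137″ → d = 1/p = 72.99 pc
5 log₁₀(d/10 pc) = 5 log₁₀(72.99) − 5 = 4.316
M = m − 5 log₁₀(d/10) = 4.67 − 4.316 = 0.354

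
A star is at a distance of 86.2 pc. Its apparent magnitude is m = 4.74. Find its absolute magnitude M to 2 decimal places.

M ≈ 0.06

5 log₁₀(d/10 pc) = 5 log₁₀(86.20) − 5 = 4.678
M = m − 5 log₁₀(d/10) = 4.74 − 4.678 = 0.062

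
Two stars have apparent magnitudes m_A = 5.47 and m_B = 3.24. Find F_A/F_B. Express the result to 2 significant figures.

Δm = 5.47 − (3.24) = 2.23
Flux ratio = 10^(−0.4 Δm) = 10^(−0.4 × 2.23) = 10^-0.892 = 0.1282

F_A/F_B ≈ 0.13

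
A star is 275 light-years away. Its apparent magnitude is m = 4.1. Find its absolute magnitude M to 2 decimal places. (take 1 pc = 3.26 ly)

M ≈ -0.53

d = 275 ly / 3.26 = 84.36 pc
5 log₁₀(d/10 pc) = 5 log₁₀(84.36) − 5 = 4.631
M = m − 5 log₁₀(d/10) = 4.1 − 4.631 = -0.531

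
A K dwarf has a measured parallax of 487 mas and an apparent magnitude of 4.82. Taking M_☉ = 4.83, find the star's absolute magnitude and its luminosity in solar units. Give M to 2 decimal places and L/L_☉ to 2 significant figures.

d = 1/p = 1000/487 mas = 2.053 pc
M = m − 5 log₁₀ d + 5 = 4.82 − 5·0.3125 + 5 = 8.258
M − M_☉ = 8.258 − 4.83 = 3.428
L/L_☉ = 10^(−0.4 × 3.428) = 0.04255

M ≈ 8.26; L/L_☉ ≈ 0.043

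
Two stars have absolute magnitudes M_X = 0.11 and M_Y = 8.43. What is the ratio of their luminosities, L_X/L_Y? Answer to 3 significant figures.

L_X/L_Y ≈ 2130

ΔM = M_X − M_Y = -8.32
L_X/L_Y = 10^(−0.4 ΔM) = 10^3.328 = 2128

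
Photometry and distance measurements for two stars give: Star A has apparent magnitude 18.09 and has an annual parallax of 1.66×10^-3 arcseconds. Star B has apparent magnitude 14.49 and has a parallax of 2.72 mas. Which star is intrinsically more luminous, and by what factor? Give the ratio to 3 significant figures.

Star A: d = 1/p = 1/1.66×10^-3″ = 602.4 pc
Star A: M = m − 5 log₁₀ d + 5 = 18.09 − 5·2.7799 + 5 = 9.191
Star B: p = 2.72 mas = 2.72×10^-3″ → d = 1/p = 367.6 pc
Star B: M = m − 5 log₁₀ d + 5 = 14.49 − 5·2.5654 + 5 = 6.663
ΔM = M_A − M_B = 9.191 − (6.663) = 2.528; smaller M is more luminous → Star B.
L ratio = 10^(0.4 |ΔM|) = 10^1.011 = 10.26

Star B is more luminous, by a factor of 10.3.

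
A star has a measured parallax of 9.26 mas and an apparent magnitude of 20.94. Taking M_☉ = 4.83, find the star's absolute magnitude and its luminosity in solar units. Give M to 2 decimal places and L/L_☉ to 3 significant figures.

M ≈ 15.77; L/L_☉ ≈ 4.20×10^-5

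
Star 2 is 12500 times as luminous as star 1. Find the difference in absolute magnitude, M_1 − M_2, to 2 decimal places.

Pogson: ΔM = −2.5 log₁₀(ratio) = −2.5 log₁₀(12500) = −2.5 × 4.0969 = -10.242
Star 2 is brighter so has the smaller magnitude: M_1 − M_2 is positive.

M_1 − M_2 ≈ 10.24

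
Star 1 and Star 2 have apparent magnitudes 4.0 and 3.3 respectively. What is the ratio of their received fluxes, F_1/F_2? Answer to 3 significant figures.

Magnitude difference = 0.7
Flux ratio = 10^(−0.4 Δm) = 10^(−0.4 × 0.7) = 10^-0.280 = 0.5248

F_1/F_2 ≈ 0.525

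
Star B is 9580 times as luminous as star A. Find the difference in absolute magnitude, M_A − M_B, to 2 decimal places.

Pogson: ΔM = −2.5 log₁₀(ratio) = −2.5 log₁₀(9580) = −2.5 × 3.9814 = -9.953
Star B is brighter so has the smaller magnitude: M_A − M_B is positive.

M_A − M_B ≈ 9.95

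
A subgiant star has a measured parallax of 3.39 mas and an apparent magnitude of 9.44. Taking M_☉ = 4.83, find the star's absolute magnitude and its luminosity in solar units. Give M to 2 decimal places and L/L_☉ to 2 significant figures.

M ≈ 2.09; L/L_☉ ≈ 12

d = 1/p = 1000/3.39 mas = 295.0 pc
M = m − 5 log₁₀ d + 5 = 9.44 − 5·2.4698 + 5 = 2.091
M − M_☉ = 2.091 − 4.83 = -2.739
L/L_☉ = 10^(−0.4 × -2.739) = 12.46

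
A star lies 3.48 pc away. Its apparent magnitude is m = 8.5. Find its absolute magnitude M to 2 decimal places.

5 log₁₀(d/10 pc) = 5 log₁₀(3.480) − 5 = -2.292
M = m − 5 log₁₀(d/10) = 8.5 + 2.292 = 10.792

M ≈ 10.79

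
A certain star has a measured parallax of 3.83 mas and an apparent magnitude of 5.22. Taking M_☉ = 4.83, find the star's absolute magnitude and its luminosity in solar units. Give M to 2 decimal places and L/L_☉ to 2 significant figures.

d = 1/p = 1000/3.83 mas = 261.1 pc
M = m − 5 log₁₀ d + 5 = 5.22 − 5·2.4168 + 5 = -1.864
M − M_☉ = -1.864 − 4.83 = -6.694
L/L_☉ = 10^(−0.4 × -6.694) = 476.0

M ≈ -1.86; L/L_☉ ≈ 480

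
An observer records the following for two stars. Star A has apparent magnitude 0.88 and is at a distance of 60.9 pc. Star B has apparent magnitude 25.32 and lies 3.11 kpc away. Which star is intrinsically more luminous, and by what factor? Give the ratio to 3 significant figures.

Star A is more luminous, by a factor of 2.29×10^6.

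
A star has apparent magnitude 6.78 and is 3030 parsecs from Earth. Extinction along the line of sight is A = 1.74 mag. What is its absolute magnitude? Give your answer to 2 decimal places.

M ≈ -7.37

5 log₁₀(d/10 pc) = 5 log₁₀(3030) − 5 = 12.407
M = m − 5 log₁₀(d/10) − A = 6.78 − 12.407 − 1.74 = -7.367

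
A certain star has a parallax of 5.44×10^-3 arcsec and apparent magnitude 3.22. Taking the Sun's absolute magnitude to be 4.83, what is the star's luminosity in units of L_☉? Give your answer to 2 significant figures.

L/L_☉ ≈ 1500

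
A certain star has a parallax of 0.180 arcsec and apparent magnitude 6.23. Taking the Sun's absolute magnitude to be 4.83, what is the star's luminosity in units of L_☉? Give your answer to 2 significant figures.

d = 1/p = 1/0.180″ = 5.556 pc
M = m − 5 log₁₀ d + 5 = 6.23 − 5·0.7447 + 5 = 7.506
M − M_☉ = 7.506 − 4.83 = 2.676
L/L_☉ = 10^(−0.4 × 2.676) = 0.08501

L/L_☉ ≈ 0.085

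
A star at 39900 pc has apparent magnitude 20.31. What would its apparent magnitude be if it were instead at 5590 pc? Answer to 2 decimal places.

Flux ∝ 1/d², so Δm = 5 log₁₀(d₂/d₁) = 5 log₁₀(5590/39900) = -4.268
m₂ = m₁ + Δm = 20.31 + (-4.268) = 16.042

m ≈ 16.04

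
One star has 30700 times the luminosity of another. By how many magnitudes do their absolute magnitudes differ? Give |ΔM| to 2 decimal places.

|ΔM| ≈ 11.22

Pogson: ΔM = −2.5 log₁₀(ratio) = −2.5 log₁₀(30700) = −2.5 × 4.4871 = -11.218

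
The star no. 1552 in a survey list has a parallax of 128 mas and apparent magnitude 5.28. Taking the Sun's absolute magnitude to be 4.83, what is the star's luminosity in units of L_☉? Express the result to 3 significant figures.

d = 1/p = 1000/128 mas = 7.812 pc
M = m − 5 log₁₀ d + 5 = 5.28 − 5·0.8928 + 5 = 5.816
M − M_☉ = 5.816 − 4.83 = 0.986
L/L_☉ = 10^(−0.4 × 0.986) = 0.4033

L/L_☉ ≈ 0.403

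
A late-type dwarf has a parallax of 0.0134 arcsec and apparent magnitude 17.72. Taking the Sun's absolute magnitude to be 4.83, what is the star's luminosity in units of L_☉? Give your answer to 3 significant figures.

d = 1/p = 1/0.0134″ = 74.63 pc
M = m − 5 log₁₀ d + 5 = 17.72 − 5·1.8729 + 5 = 13.356
M − M_☉ = 13.356 − 4.83 = 8.526
L/L_☉ = 10^(−0.4 × 8.526) = 3.889×10^-4

L/L_☉ ≈ 3.89×10^-4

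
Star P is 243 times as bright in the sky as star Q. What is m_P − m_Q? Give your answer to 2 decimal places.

m_P − m_Q ≈ -5.96

Pogson: Δm = −2.5 log₁₀(ratio) = −2.5 log₁₀(243) = −2.5 × 2.3856 = -5.964
Star P is brighter, so it has the smaller magnitude: the difference is negative.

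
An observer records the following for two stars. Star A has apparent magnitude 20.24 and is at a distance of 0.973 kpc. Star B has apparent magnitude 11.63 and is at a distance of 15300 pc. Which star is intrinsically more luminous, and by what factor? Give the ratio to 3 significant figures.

Star B is more luminous, by a factor of 687000.

Star A: d = 0.973 kpc = 973.0 pc
Star A: M = m − 5 log₁₀ d + 5 = 20.24 − 5·2.9881 + 5 = 10.299
Star B: M = m − 5 log₁₀ d + 5 = 11.63 − 5·4.1847 + 5 = -4.293
ΔM = M_A − M_B = 10.299 − (-4.293) = 14.593; smaller M is more luminous → Star B.
L ratio = 10^(0.4 |ΔM|) = 10^5.837 = 687300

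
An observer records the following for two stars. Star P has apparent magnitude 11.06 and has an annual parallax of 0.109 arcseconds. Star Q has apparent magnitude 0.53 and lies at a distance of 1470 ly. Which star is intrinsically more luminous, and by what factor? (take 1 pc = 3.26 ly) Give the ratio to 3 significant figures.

Star Q is more luminous, by a factor of 3.94×10^7.

Star P: d = 1/p = 1/0.109″ = 9.174 pc
Star P: M = m − 5 log₁₀ d + 5 = 11.06 − 5·0.9626 + 5 = 11.247
Star Q: d = 1470 ly / 3.26 = 450.9 pc
Star Q: M = m − 5 log₁₀ d + 5 = 0.53 − 5·2.6541 + 5 = -7.740
ΔM = M_P − M_Q = 11.247 − (-7.740) = 18.988; smaller M is more luminous → Star Q.
L ratio = 10^(0.4 |ΔM|) = 10^7.595 = 3.936×10^7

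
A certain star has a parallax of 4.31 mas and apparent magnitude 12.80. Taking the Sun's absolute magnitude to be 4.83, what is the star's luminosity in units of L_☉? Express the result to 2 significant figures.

L/L_☉ ≈ 0.35

d = 1/p = 1000/4.31 mas = 232.0 pc
M = m − 5 log₁₀ d + 5 = 12.80 − 5·2.3655 + 5 = 5.972
M − M_☉ = 5.972 − 4.83 = 1.142
L/L_☉ = 10^(−0.4 × 1.142) = 0.3492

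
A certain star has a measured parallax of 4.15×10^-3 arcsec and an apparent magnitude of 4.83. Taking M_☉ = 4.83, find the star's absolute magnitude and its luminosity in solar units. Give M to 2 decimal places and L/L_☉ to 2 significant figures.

M ≈ -2.08; L/L_☉ ≈ 580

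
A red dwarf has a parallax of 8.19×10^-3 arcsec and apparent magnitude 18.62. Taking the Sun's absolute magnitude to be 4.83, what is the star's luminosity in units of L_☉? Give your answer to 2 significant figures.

L/L_☉ ≈ 4.5×10^-4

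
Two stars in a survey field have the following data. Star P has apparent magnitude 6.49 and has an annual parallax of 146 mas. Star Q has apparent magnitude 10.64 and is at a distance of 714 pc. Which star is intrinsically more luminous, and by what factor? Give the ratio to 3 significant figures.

Star Q is more luminous, by a factor of 238.

Star P: p = 146 mas = 0.146″ → d = 1/p = 6.849 pc
Star P: M = m − 5 log₁₀ d + 5 = 6.49 − 5·0.8356 + 5 = 7.312
Star Q: M = m − 5 log₁₀ d + 5 = 10.64 − 5·2.8537 + 5 = 1.372
ΔM = M_P − M_Q = 7.312 − (1.372) = 5.940; smaller M is more luminous → Star Q.
L ratio = 10^(0.4 |ΔM|) = 10^2.376 = 237.7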